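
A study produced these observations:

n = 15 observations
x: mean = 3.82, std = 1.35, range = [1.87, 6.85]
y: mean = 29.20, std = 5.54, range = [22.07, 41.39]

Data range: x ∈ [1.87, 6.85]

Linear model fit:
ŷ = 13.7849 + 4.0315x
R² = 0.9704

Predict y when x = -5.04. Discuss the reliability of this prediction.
The equation gives ŷ = -6.5339; however x = -5.04 is 6.91 units below the observed range, so this extrapolated value should not be trusted.

Prediction calculation:
ŷ = 13.7849 + 4.0315 × (-5.04)
ŷ = -6.5339

Reliability:
- Data range: x ∈ [1.87, 6.85]
- Prediction point: x = -5.04 is 6.91 units below the observed range → this is EXTRAPOLATION, not interpolation

Why that matters here:
- Real relationships often flatten, saturate, or turn nonlinear at extremes
- The linear relationship may not hold outside the observed range

Report the number if required, but flag clearly that it is an extrapolation.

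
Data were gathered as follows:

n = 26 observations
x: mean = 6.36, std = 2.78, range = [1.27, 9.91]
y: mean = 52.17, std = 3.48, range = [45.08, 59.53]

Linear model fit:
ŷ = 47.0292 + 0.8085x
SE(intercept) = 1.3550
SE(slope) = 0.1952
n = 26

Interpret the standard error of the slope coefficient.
The slope 0.8085 is pinned down to within about ±0.1952 (one SE) by these data — relative uncertainty 24.1%, i.e. moderately precise.

What SE measures:
- The standard error quantifies the sampling variability of the coefficient estimate
- It is the estimated standard deviation of β̂₁ across hypothetical repeated samples of the same size
- Smaller SE → more precise estimate

Relative precision:
- SE / |β̂₁| = 0.1952 / 0.8085 = 24.1%
- Rule of thumb (under 20%: precise; 20% to under 50%: moderately precise; 50% or more: imprecise) → moderately precise

Link to interval estimation: a confidence interval for β₁ is β̂₁ ± t* × 0.1952, so SE sets the half-width per unit of t*.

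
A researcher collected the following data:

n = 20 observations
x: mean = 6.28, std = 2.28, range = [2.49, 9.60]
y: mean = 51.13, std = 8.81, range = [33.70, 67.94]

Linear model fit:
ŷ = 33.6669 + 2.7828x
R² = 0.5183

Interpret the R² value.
About 51.83% of the variability in y is accounted for by the regression on x (R² = 0.5183) — a moderate linear fit.

R² (coefficient of determination) measures the proportion of variance in y explained by the regression model.

Here R² = 0.5183:
- Explained: 51.83% of the variation in y
- Unexplained (residual): 100% − 51.83% = 48.17%
- Rule of thumb (below 0.3 weak; 0.3 to below 0.7 moderate; 0.7 and above strong) → moderate

Note: R² never decreases when predictors are added, so it should not be used alone to compare models of different size.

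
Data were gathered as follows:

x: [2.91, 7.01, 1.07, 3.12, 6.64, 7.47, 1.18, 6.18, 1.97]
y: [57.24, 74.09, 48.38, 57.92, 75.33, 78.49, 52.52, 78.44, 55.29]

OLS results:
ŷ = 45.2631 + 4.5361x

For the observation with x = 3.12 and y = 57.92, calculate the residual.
Residual = -1.4957

The residual is the difference between the actual value and the predicted value:

Residual = y - ŷ

Step 1: Calculate predicted value
ŷ = 45.2631 + 4.5361 × 3.12
ŷ = 59.4157

Step 2: Calculate residual
Residual = 57.92 - 59.4157
Residual = -1.4957

Sign check: y < ŷ, so the point is below the line and the fit overestimates here.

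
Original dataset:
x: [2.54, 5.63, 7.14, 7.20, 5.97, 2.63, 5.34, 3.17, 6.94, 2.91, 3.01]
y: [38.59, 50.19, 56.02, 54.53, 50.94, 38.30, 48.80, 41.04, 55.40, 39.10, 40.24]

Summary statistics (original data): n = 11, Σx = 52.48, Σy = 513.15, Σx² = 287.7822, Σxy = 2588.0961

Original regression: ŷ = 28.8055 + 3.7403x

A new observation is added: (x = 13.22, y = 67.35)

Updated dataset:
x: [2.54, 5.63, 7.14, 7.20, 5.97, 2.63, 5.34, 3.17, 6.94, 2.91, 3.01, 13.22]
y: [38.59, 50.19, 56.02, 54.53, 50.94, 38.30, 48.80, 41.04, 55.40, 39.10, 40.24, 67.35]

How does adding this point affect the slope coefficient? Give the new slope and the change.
The slope changes from 3.7403 to 2.9193 (change of -0.8210, or -22.0%).

x = 13.22 lies well outside the original x-range [2.54, 7.20] (x̄ ≈ 4.77), so this observation has high leverage and can move the slope substantially.

Step 1: Update the sums with the new point (n goes from 11 to 12)
Σx  = 52.48 + 13.22 = 65.70
Σy  = 513.15 + 67.35 = 580.50
Σx² = 287.7822 + 13.22² = 287.7822 + 174.7684 = 462.5506
Σxy = 2588.0961 + 13.22×67.35 = 2588.0961 + 890.3670 = 3478.4631

Step 2: Recompute the slope with b₁ = (nΣxy − ΣxΣy) / (nΣx² − (Σx)²)
Numerator   = 12×3478.4631 − 65.70×580.50 = 41741.5572 − 38138.8500 = 3602.7072
Denominator = 12×462.5506 − 65.70² = 5550.6072 − 4316.4900 = 1234.1172
b₁(new) = 3602.7072 / 1234.1172 = 2.9193

(Same formula on the original sums: (11×2588.0961 − 52.48×513.15) / (11×287.7822 − 52.48²) = 1538.9451 / 411.4538 = 3.7403, matching the given fit.)

Step 3: Change in slope
Δβ₁ = 2.9193 − 3.7403 = -0.8210
Relative change = -0.8210 / 3.7403 × 100% = -22.0%
→ the slope decreases when the point is added.

Because the point sits below the extension of the original line at a high-leverage x, it tilts the fit down.
In practice: examine leverage (hᵢ) and Cook's distance rather than deleting it automatically.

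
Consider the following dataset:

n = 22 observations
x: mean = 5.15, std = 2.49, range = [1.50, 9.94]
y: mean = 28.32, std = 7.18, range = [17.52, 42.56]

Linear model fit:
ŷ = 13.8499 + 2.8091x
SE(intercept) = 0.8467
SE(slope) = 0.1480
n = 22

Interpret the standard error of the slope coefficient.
SE(β̂₁) = 0.1480 is the estimated standard deviation of the slope estimate across repeated samples; relative to β̂₁ = 2.8091 that is 5.3%, a precise estimate.

SE(β̂₁) = 0.1480 says: if we drew many samples of n = 22 from the same population and refit each time, the fitted slopes would scatter with a standard deviation of roughly 0.1480 around the true β₁.

Relative precision:
- SE / |β̂₁| = 0.1480 / 2.8091 = 5.3%
- Rule of thumb (under 20%: precise; 20% to under 50%: moderately precise; 50% or more: imprecise) → precise

Link to interval estimation: a confidence interval for β₁ is β̂₁ ± t* × 0.1480, so SE sets the half-width per unit of t*.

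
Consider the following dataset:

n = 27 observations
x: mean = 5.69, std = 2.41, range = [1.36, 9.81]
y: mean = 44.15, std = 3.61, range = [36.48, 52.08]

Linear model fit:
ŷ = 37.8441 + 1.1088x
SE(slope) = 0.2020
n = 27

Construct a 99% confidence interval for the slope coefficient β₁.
The 99% CI for β₁ is (0.5457, 1.6719)

Confidence interval for the slope:

The 99% CI for β₁ is: β̂₁ ± t*(α/2, n-2) × SE(β̂₁)

Step 1: Find critical t-value
- Confidence level = 0.99
- Degrees of freedom = n - 2 = 27 - 2 = 25
- t*(α/2, 25) = 2.7874

Step 2: Calculate margin of error
Margin = 2.7874 × 0.2020 = 0.5631

Step 3: Construct interval
CI = 1.1088 ± 0.5631
CI = (0.5457, 1.6719)

Interpretation: We are 99% confident that the true slope β₁ lies between 0.5457 and 1.6719.
Since 0 is outside the interval, a two-sided test at α = 0.01 would reject H₀: β₁ = 0.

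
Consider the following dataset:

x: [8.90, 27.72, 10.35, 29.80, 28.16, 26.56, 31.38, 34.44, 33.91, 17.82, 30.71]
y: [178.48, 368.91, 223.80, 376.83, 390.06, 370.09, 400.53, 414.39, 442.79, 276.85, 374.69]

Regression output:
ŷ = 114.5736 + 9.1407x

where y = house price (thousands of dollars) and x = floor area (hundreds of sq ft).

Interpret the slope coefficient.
For each additional hundred sq ft of floor area, predicted house price increases by approximately 9.1407 thousand dollars.

The slope β₁ = 9.1407 gives the rate at which the fitted house price changes with floor area.

Interpretation:
- Floor area up by 1 hundred sq ft → predicted house price increases by 9.1407 thousand dollars
- The effect is assumed constant over the observed range of x (linearity)
- The sign (+) gives the direction; the magnitude 9.1407 gives the size of the effect per hundred sq ft

The intercept β₀ = 114.5736 is the predicted house price when floor area = 0; since the smallest observed x is 8.90, this is an extrapolation and mainly anchors the line.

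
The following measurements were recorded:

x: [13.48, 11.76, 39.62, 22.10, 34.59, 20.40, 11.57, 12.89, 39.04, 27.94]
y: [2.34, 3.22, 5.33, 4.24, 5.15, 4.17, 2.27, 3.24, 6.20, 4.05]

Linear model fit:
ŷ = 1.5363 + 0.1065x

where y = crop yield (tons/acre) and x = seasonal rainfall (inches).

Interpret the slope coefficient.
On average, crop yield is about 0.1065 tons/acre higher for every extra inch of rainfall.

The slope β₁ = 0.1065 gives the rate at which the fitted crop yield changes with rainfall.

Interpretation:
- Rainfall up by 1 inch → predicted crop yield increases by 0.1065 tons/acre
- This is a linear approximation: the same per-unit change is assumed across the whole observed x range
- The sign (+) gives the direction; the magnitude 0.1065 gives the size of the effect per inch

(β₀ = 1.5363 is the fitted value at x = 0 and is not part of the slope interpretation.)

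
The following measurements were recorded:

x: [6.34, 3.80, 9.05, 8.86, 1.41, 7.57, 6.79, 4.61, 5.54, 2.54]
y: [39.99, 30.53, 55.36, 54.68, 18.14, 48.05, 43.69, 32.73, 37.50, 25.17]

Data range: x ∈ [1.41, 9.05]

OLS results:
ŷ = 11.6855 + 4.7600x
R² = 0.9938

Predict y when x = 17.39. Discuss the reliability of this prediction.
ŷ = 94.4619 (extrapolation — x = 17.39 lies outside [1.41, 9.05], so reliability is low).

Prediction calculation:
ŷ = 11.6855 + 4.7600 × 17.39
ŷ = 94.4619

Reliability:
- Data range: x ∈ [1.41, 9.05]
- Prediction point: x = 17.39 is 8.34 units above the observed range → this is EXTRAPOLATION, not interpolation

Why that matters here:
- Real relationships often flatten, saturate, or turn nonlinear at extremes
- The linear relationship may not hold outside the observed range

A defensible statement: 'if the linear trend continued to x = 17.39, y would be about 94.4619' — the premise is untested.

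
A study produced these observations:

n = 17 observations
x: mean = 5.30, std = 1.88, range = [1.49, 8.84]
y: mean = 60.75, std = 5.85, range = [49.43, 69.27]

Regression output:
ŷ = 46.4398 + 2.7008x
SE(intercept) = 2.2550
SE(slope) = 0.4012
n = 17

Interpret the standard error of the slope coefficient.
The slope 2.7008 is pinned down to within about ±0.4012 (one SE) by these data — relative uncertainty 14.9%, i.e. precise.

SE(β̂₁) = s / √Sxx, where s is the residual standard deviation and Sxx = Σ(x − x̄)². It is the yardstick for how far β̂₁ = 2.7008 could plausibly be from the true slope.

Relative precision:
- SE / |β̂₁| = 0.4012 / 2.7008 = 14.9%
- Rule of thumb (under 20%: precise; 20% to under 50%: moderately precise; 50% or more: imprecise) → precise

Link to the t-test: t = β̂₁ / SE(β̂₁) = 2.7008 / 0.4012 = 6.7318, the statistic for H₀: β₁ = 0.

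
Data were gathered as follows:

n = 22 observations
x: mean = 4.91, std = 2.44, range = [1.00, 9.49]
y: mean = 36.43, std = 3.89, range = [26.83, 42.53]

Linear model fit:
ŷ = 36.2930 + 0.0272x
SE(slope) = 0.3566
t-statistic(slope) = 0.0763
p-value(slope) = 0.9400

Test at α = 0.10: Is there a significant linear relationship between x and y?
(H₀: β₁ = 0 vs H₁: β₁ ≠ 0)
Fail to reject H₀: p-value = 0.9400 ≥ α = 0.10. The linear relationship is not significant at the 10% level.

Hypothesis test for the slope coefficient:

H₀: β₁ = 0 (no linear relationship)
H₁: β₁ ≠ 0 (linear relationship exists)

Test statistic: t = β̂₁ / SE(β̂₁) = 0.0272 / 0.3566 = 0.0763

With df = 20, the two-sided p-value for |t| = 0.0763 is 0.9400.

Decision rule: reject H₀ if p-value < α.
p-value = 0.9400 ≥ α = 0.10 → fail to reject H₀.

At α = 0.10 the data do not provide convincing evidence of a nonzero slope.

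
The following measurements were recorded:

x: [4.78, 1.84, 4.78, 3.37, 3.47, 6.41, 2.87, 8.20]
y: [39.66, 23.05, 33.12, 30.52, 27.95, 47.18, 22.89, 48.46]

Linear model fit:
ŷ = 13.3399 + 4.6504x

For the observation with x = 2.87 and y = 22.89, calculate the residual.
Residual = -3.7965

The residual is the difference between the actual value and the predicted value:

Residual = y - ŷ

Step 1: Calculate predicted value
ŷ = 13.3399 + 4.6504 × 2.87
ŷ = 26.6865

Step 2: Calculate residual
Residual = 22.89 - 26.6865
Residual = -3.7965

The residual is negative, so the observed y = 22.89 sits below the regression line (the line overestimates it by 3.7965).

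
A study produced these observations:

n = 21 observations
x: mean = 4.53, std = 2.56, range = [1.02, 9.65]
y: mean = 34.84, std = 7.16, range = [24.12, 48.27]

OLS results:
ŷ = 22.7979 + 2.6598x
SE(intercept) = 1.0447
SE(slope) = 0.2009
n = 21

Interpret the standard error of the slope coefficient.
The slope 2.6598 is pinned down to within about ±0.2009 (one SE) by these data — relative uncertainty 7.6%, i.e. precise.

SE(β̂₁) = s / √Sxx, where s is the residual standard deviation and Sxx = Σ(x − x̄)². It is the yardstick for how far β̂₁ = 2.6598 could plausibly be from the true slope.

Relative precision:
- SE / |β̂₁| = 0.2009 / 2.6598 = 7.6%
- Rule of thumb (under 20%: precise; 20% to under 50%: moderately precise; 50% or more: imprecise) → precise

Link to interval estimation: a confidence interval for β₁ is β̂₁ ± t* × 0.2009, so SE sets the half-width per unit of t*.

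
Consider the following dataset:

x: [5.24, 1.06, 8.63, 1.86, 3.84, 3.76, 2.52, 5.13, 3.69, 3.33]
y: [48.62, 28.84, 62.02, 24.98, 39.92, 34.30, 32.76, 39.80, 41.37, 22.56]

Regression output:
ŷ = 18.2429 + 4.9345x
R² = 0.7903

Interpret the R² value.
About 79.03% of the variability in y is accounted for by the regression on x (R² = 0.7903) — a strong linear fit.

R² = 1 − SS_res/SS_tot compares the residual scatter to the total scatter of y about its mean.

Here R² = 0.7903:
- Explained: 79.03% of the variation in y
- Unexplained (residual): 100% − 79.03% = 20.97%
- Rule of thumb (below 0.3 weak; 0.3 to below 0.7 moderate; 0.7 and above strong) → strong

Note: R² says nothing about causation, and a high R² does not by itself mean the linear form is appropriate — check the residuals.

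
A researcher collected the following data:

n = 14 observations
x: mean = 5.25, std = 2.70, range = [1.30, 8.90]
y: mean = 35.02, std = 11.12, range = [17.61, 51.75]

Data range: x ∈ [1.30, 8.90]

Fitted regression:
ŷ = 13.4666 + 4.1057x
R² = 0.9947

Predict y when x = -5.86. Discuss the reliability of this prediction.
ŷ = -10.5928 (extrapolation — x = -5.86 lies outside [1.30, 8.90], so reliability is low).

Prediction calculation:
ŷ = 13.4666 + 4.1057 × (-5.86)
ŷ = -10.5928

Reliability:
- Data range: x ∈ [1.30, 8.90]
- Prediction point: x = -5.86 is 7.16 units below the observed range → this is EXTRAPOLATION, not interpolation

Why that matters here:
- The standard error of prediction grows with (x − x̄)², and x = -5.86 is far from x̄ = 5.25
- R² describes fit only over the sampled x values; it says nothing about behaviour beyond them
- There are no observations near this x to validate the fitted line there

Report the number if required, but flag clearly that it is an extrapolation.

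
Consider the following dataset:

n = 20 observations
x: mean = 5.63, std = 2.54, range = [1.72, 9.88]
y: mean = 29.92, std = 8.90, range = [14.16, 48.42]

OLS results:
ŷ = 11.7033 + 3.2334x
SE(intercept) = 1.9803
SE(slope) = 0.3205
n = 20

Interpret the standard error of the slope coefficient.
SE(β̂₁) = 0.3205 is the estimated standard deviation of the slope estimate across repeated samples; relative to β̂₁ = 3.2334 that is 9.9%, a precise estimate.

What SE measures:
- The standard error quantifies the sampling variability of the coefficient estimate
- It is the estimated standard deviation of β̂₁ across hypothetical repeated samples of the same size
- Smaller SE → more precise estimate

Relative precision:
- SE / |β̂₁| = 0.3205 / 3.2334 = 9.9%
- Rule of thumb (under 20%: precise; 20% to under 50%: moderately precise; 50% or more: imprecise) → precise

Rough 95% range (±2 SE): 3.2334 ± 0.6410 → (2.5924, 3.8744).

What drives SE(β̂₁): larger n (here n = 20) → smaller SE; wider spread of x values → smaller SE.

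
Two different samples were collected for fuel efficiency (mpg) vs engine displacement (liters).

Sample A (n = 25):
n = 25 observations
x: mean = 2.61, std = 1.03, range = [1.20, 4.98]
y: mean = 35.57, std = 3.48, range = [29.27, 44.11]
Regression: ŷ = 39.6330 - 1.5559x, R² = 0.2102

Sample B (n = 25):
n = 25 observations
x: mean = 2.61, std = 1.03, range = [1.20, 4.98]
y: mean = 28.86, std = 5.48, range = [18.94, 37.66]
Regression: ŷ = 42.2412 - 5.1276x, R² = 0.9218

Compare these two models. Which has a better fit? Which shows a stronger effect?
Model B has the better fit (R² = 0.9218 vs 0.2102). Model B shows the stronger effect (|β₁| = 5.1276 vs 1.5559).

Model Comparison:

Which explains more variance? (R²)
- Model A: R² = 0.2102 → 21.02% of variance in fuel efficiency explained
- Model B: R² = 0.9218 → 92.18% of variance in fuel efficiency explained
- 0.9218 > 0.2102 → Model B has the better fit

Strength of effect — compare |β₁|:
- Model A: β₁ = -1.5559 → predicted fuel efficiency falls 1.5559 mpg per additional liter of engine displacement
- Model B: β₁ = -5.1276 → predicted fuel efficiency falls 5.1276 mpg per additional liter of engine displacement
- |-1.5559| < |-5.1276| → Model B shows the stronger marginal effect

Note: The two samples could reflect different populations, time periods, or measurement quality.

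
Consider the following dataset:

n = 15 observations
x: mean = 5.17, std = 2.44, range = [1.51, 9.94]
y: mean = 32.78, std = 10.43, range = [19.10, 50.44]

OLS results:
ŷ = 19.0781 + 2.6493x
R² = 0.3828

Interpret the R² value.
The model explains 38.28% of the variance in y (R² = 0.3828), leaving 61.72% unexplained; the fit is moderate.

R² = 1 − SS_res/SS_tot compares the residual scatter to the total scatter of y about its mean.

Here R² = 0.3828:
- Explained: 38.28% of the variation in y
- Unexplained (residual): 100% − 38.28% = 61.72%
- Rule of thumb (below 0.3 weak; 0.3 to below 0.7 moderate; 0.7 and above strong) → moderate

Calculation: R² = 1 − (SS_res / SS_tot), where SS_res is the sum of squared residuals and SS_tot the total sum of squares.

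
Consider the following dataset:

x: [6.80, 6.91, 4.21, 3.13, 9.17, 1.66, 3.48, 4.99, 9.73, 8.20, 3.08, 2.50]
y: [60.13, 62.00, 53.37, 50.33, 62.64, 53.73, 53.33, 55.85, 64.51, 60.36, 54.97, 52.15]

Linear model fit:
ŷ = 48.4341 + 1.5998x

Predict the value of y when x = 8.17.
ŷ = 61.5045

x = 8.17 lies inside the observed range [1.66, 9.73], so the fitted equation applies directly:

ŷ = 48.4341 + 1.5998 × 8.17
ŷ = 48.4341 + 13.0704
ŷ = 61.5045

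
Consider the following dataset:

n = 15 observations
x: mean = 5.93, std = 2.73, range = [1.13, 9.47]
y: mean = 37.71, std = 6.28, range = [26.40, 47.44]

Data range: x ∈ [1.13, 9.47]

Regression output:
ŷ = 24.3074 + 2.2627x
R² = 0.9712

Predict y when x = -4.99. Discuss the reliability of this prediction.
ŷ = 13.0165 (extrapolation — x = -4.99 lies outside [1.13, 9.47], so reliability is low).

Prediction calculation:
ŷ = 24.3074 + 2.2627 × (-4.99)
ŷ = 13.0165

Reliability:
- Data range: x ∈ [1.13, 9.47]
- Prediction point: x = -4.99 is 6.12 units below the observed range → this is EXTRAPOLATION, not interpolation

Why that matters here:
- R² describes fit only over the sampled x values; it says nothing about behaviour beyond them
- Real relationships often flatten, saturate, or turn nonlinear at extremes
- The standard error of prediction grows with (x − x̄)², and x = -4.99 is far from x̄ = 5.93

Report the number if required, but flag clearly that it is an extrapolation.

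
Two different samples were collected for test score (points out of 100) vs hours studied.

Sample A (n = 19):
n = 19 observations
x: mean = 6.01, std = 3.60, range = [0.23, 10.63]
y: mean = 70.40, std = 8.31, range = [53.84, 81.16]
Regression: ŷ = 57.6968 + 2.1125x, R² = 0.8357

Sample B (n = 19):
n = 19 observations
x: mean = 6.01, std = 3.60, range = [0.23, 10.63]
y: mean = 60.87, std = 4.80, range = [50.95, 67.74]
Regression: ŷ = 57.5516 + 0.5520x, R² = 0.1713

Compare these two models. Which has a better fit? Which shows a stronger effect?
Model A has the better fit (R² = 0.8357 vs 0.1713). Model A shows the stronger effect (|β₁| = 2.1125 vs 0.5520).

Model Comparison:

Which explains more variance? (R²)
- Model A: R² = 0.8357 → 83.57% of variance in test score explained
- Model B: R² = 0.1713 → 17.13% of variance in test score explained
- 0.8357 > 0.1713 → Model A has the better fit

Which has the larger per-hour effect? (|β₁|)
- Model A: β₁ = 2.1125 → predicted test score rises 2.1125 points per additional hour of study time
- Model B: β₁ = 0.5520 → predicted test score rises 0.5520 points per additional hour of study time
- |2.1125| > |0.5520| → Model A shows the stronger marginal effect

Notes:
- A better fit (higher R²) doesn't necessarily mean a more important relationship.
- A steeper slope doesn't make a better model if the scatter around the line is large.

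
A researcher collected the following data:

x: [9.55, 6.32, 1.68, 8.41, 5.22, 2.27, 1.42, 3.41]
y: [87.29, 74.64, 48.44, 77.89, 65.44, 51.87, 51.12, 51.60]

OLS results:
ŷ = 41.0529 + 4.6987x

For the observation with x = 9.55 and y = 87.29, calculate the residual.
Residual = 1.3645

The residual is the difference between the actual value and the predicted value:

Residual = y - ŷ

Step 1: Calculate predicted value
ŷ = 41.0529 + 4.6987 × 9.55
ŷ = 85.9255

Step 2: Calculate residual
Residual = 87.29 - 85.9255
Residual = 1.3645

Interpretation: the model underestimates the actual value by 1.3645 at this point (positive residual → observation lies above the fitted line).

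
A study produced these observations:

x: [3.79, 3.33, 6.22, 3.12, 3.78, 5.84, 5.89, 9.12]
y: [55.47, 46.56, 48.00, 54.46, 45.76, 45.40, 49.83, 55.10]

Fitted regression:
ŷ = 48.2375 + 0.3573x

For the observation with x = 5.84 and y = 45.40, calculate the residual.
Residual = -4.9241

The residual is the difference between the actual value and the predicted value:

Residual = y - ŷ

Step 1: Calculate predicted value
ŷ = 48.2375 + 0.3573 × 5.84
ŷ = 50.3241

Step 2: Calculate residual
Residual = 45.40 - 50.3241
Residual = -4.9241

Sign check: y < ŷ, so the point is below the line and the fit overestimates here.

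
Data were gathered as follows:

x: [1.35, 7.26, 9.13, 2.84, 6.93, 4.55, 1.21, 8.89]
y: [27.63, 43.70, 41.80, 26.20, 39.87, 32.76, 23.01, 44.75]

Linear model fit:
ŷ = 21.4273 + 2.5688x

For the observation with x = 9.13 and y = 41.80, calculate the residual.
Residual = -3.0804

The residual is the difference between the actual value and the predicted value:

Residual = y - ŷ

Step 1: Calculate predicted value
ŷ = 21.4273 + 2.5688 × 9.13
ŷ = 44.8804

Step 2: Calculate residual
Residual = 41.80 - 44.8804
Residual = -3.0804

The residual is negative, so the observed y = 41.80 sits below the regression line (the line overestimates it by 3.0804).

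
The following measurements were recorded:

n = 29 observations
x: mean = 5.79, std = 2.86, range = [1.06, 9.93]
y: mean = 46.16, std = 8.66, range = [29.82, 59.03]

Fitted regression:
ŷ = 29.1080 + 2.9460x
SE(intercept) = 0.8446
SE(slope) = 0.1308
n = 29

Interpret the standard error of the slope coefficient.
The slope 2.9460 is pinned down to within about ±0.1308 (one SE) by these data — relative uncertainty 4.4%, i.e. precise.

What SE measures:
- The standard error quantifies the sampling variability of the coefficient estimate
- It is the estimated standard deviation of β̂₁ across hypothetical repeated samples of the same size
- Smaller SE → more precise estimate

Relative precision:
- SE / |β̂₁| = 0.1308 / 2.9460 = 4.4%
- Rule of thumb (under 20%: precise; 20% to under 50%: moderately precise; 50% or more: imprecise) → precise

Link to the t-test: t = β̂₁ / SE(β̂₁) = 2.9460 / 0.1308 = 22.5229, the statistic for H₀: β₁ = 0.

What drives SE(β̂₁): more residual scatter → larger SE.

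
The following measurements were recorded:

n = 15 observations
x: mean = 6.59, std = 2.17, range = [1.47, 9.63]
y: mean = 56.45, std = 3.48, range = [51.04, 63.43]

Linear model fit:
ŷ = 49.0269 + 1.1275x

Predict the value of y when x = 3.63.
ŷ = 53.1197

To predict y for x = 3.63, substitute into the regression equation:

ŷ = 49.0269 + 1.1275 × 3.63
ŷ = 49.0269 + 4.0928
ŷ = 53.1197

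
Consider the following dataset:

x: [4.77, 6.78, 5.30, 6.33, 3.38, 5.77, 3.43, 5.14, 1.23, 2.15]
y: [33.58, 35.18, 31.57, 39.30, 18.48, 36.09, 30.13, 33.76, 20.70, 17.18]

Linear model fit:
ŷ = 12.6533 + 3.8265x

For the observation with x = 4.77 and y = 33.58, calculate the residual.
Residual = 2.6743

The residual is the difference between the actual value and the predicted value:

Residual = y - ŷ

Step 1: Calculate predicted value
ŷ = 12.6533 + 3.8265 × 4.77
ŷ = 30.9057

Step 2: Calculate residual
Residual = 33.58 - 30.9057
Residual = 2.6743

The residual is positive, so the observed y = 33.58 sits above the regression line (the line underestimates it by 2.6743).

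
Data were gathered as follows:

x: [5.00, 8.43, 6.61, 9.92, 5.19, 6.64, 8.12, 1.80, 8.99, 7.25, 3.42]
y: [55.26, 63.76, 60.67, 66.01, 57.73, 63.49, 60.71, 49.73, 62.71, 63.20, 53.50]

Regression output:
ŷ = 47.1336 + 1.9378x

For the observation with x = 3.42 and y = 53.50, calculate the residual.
Residual = -0.2609

The residual is the difference between the actual value and the predicted value:

Residual = y - ŷ

Step 1: Calculate predicted value
ŷ = 47.1336 + 1.9378 × 3.42
ŷ = 53.7609

Step 2: Calculate residual
Residual = 53.50 - 53.7609
Residual = -0.2609

The residual is negative, so the observed y = 53.50 sits below the regression line (the line overestimates it by 0.2609).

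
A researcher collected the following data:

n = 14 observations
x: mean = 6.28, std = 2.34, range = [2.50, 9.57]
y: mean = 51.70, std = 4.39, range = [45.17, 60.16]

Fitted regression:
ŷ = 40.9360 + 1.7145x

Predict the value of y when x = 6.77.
ŷ = 52.5432

To predict y for x = 6.77, substitute into the regression equation:

ŷ = 40.9360 + 1.7145 × 6.77
ŷ = 40.9360 + 11.6072
ŷ = 52.5432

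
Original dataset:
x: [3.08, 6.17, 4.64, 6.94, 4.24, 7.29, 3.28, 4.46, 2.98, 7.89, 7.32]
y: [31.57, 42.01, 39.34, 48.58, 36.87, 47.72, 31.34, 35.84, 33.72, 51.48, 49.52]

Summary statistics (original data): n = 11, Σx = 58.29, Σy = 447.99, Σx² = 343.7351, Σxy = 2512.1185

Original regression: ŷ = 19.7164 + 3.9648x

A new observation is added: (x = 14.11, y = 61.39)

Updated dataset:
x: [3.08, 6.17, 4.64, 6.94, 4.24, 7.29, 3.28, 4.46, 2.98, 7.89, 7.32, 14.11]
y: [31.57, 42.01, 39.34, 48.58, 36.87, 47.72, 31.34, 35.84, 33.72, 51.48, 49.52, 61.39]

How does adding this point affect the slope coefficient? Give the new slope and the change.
Adding the point moves β₁ from 3.9648 to 2.8777, i.e. it decreases by 1.0871 (-27.4%).

The new point has HIGH LEVERAGE: x = 14.11 is far from the original mean x̄ = 58.29/11 ≈ 5.30 (original range [2.98, 7.89]).

Step 1: Update the sums with the new point (n goes from 11 to 12)
Σx  = 58.29 + 14.11 = 72.40
Σy  = 447.99 + 61.39 = 509.38
Σx² = 343.7351 + 14.11² = 343.7351 + 199.0921 = 542.8272
Σxy = 2512.1185 + 14.11×61.39 = 2512.1185 + 866.2129 = 3378.3314

Step 2: Recompute the slope with b₁ = (nΣxy − ΣxΣy) / (nΣx² − (Σx)²)
Numerator   = 12×3378.3314 − 72.40×509.38 = 40539.9768 − 36879.1120 = 3660.8648
Denominator = 12×542.8272 − 72.40² = 6513.9264 − 5241.7600 = 1272.1664
b₁(new) = 3660.8648 / 1272.1664 = 2.8777

(Same formula on the original sums: (11×2512.1185 − 58.29×447.99) / (11×343.7351 − 58.29²) = 1519.9664 / 383.3620 = 3.9648, matching the given fit.)

Step 3: Change in slope
Δβ₁ = 2.8777 − 3.9648 = -1.0871
Relative change = -1.0871 / 3.9648 × 100% = -27.4%
→ the slope decreases when the point is added.

A high-leverage point only changes the slope if it is off the original line; here y = 61.39 is below the original trend, so the slope decreases.
In practice: examine leverage (hᵢ) and Cook's distance rather than deleting it automatically; check such a point for data-entry or measurement error.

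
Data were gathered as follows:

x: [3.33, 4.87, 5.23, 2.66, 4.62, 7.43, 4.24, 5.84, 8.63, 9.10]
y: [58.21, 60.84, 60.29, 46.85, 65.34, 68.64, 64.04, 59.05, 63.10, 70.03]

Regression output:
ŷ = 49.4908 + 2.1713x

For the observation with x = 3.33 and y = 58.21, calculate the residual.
Residual = 1.4888

The residual is the difference between the actual value and the predicted value:

Residual = y - ŷ

Step 1: Calculate predicted value
ŷ = 49.4908 + 2.1713 × 3.33
ŷ = 56.7212

Step 2: Calculate residual
Residual = 58.21 - 56.7212
Residual = 1.4888

Sign check: y > ŷ, so the point is above the line and the fit underestimates here.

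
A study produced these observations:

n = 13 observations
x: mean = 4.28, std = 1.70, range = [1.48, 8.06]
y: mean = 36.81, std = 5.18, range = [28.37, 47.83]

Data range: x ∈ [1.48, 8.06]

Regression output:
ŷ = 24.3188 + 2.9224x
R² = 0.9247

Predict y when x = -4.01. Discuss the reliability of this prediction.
ŷ = 12.6000 (extrapolation — x = -4.01 lies outside [1.48, 8.06], so reliability is low).

Prediction calculation:
ŷ = 24.3188 + 2.9224 × (-4.01)
ŷ = 12.6000

Reliability:
- Data range: x ∈ [1.48, 8.06]
- Prediction point: x = -4.01 is 5.49 units below the observed range → this is EXTRAPOLATION, not interpolation

Why that matters here:
- R² describes fit only over the sampled x values; it says nothing about behaviour beyond them
- There are no observations near this x to validate the fitted line there
- The standard error of prediction grows with (x − x̄)², and x = -4.01 is far from x̄ = 4.28

A defensible statement: 'if the linear trend continued to x = -4.01, y would be about 12.6000' — the premise is untested.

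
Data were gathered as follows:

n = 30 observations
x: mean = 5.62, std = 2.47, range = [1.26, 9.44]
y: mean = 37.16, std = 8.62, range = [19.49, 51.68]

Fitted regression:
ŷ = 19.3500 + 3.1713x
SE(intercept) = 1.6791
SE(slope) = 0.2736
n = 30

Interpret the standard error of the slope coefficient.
SE(β̂₁) = 0.2736 is the estimated standard deviation of the slope estimate across repeated samples; relative to β̂₁ = 3.1713 that is 8.6%, a precise estimate.

SE(β̂₁) = 0.2736 says: if we drew many samples of n = 30 from the same population and refit each time, the fitted slopes would scatter with a standard deviation of roughly 0.2736 around the true β₁.

Relative precision:
- SE / |β̂₁| = 0.2736 / 3.1713 = 8.6%
- Rule of thumb (under 20%: precise; 20% to under 50%: moderately precise; 50% or more: imprecise) → precise

Link to interval estimation: a confidence interval for β₁ is β̂₁ ± t* × 0.2736, so SE sets the half-width per unit of t*.

What drives SE(β̂₁): wider spread of x values → smaller SE.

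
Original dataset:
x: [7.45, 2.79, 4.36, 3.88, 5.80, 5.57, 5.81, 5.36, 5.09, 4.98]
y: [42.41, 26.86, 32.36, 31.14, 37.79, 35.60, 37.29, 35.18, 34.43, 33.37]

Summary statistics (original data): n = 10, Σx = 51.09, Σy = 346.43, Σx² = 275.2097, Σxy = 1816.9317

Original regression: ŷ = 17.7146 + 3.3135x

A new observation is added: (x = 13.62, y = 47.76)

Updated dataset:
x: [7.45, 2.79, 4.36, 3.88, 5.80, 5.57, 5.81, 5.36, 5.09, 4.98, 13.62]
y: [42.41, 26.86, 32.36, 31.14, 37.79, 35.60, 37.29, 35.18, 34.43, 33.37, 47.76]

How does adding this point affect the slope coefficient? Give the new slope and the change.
New slope β₁ = 1.8554 versus 3.3135 before: a change of -1.4581 (-44.0%).

x = 13.62 lies well outside the original x-range [2.79, 7.45] (x̄ ≈ 5.11), so this observation has high leverage and can move the slope substantially.

Step 1: Update the sums with the new point (n goes from 10 to 11)
Σx  = 51.09 + 13.62 = 64.71
Σy  = 346.43 + 47.76 = 394.19
Σx² = 275.2097 + 13.62² = 275.2097 + 185.5044 = 460.7141
Σxy = 1816.9317 + 13.62×47.76 = 1816.9317 + 650.4912 = 2467.4229

Step 2: Recompute the slope with b₁ = (nΣxy − ΣxΣy) / (nΣx² − (Σx)²)
Numerator   = 11×2467.4229 − 64.71×394.19 = 27141.6519 − 25508.0349 = 1633.6170
Denominator = 11×460.7141 − 64.71² = 5067.8551 − 4187.3841 = 880.4710
b₁(new) = 1633.6170 / 880.4710 = 1.8554

(Same formula on the original sums: (10×1816.9317 − 51.09×346.43) / (10×275.2097 − 51.09²) = 470.2083 / 141.9089 = 3.3135, matching the given fit.)

Step 3: Change in slope
Δβ₁ = 1.8554 − 3.3135 = -1.4581
Relative change = -1.4581 / 3.3135 × 100% = -44.0%
→ the slope decreases when the point is added.

Because the point sits below the extension of the original line at a high-leverage x, it tilts the fit down.
In practice: investigate whether it comes from the same population as the rest of the sample.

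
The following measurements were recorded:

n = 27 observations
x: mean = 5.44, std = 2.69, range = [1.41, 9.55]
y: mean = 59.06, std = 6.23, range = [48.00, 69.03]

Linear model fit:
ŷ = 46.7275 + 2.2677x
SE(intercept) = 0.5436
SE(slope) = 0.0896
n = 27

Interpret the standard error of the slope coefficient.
SE(slope) = 0.0896 measures the uncertainty in the estimated slope. The coefficient is estimated precisely (SE/|β̂₁| = 4.0%).

SE(β̂₁) = s / √Sxx, where s is the residual standard deviation and Sxx = Σ(x − x̄)². It is the yardstick for how far β̂₁ = 2.2677 could plausibly be from the true slope.

Relative precision:
- SE / |β̂₁| = 0.0896 / 2.2677 = 4.0%
- Rule of thumb (under 20%: precise; 20% to under 50%: moderately precise; 50% or more: imprecise) → precise

Link to the t-test: t = β̂₁ / SE(β̂₁) = 2.2677 / 0.0896 = 25.3092, the statistic for H₀: β₁ = 0.

What drives SE(β̂₁): larger n (here n = 27) → smaller SE.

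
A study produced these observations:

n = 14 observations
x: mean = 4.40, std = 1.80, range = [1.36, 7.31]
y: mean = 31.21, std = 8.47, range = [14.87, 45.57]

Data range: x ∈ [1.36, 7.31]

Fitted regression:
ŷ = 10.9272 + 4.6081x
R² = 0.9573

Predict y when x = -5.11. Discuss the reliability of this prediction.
The equation gives ŷ = -12.6202; however x = -5.11 is 6.47 units below the observed range, so this extrapolated value should not be trusted.

Prediction calculation:
ŷ = 10.9272 + 4.6081 × (-5.11)
ŷ = -12.6202

Reliability:
- Data range: x ∈ [1.36, 7.31]
- Prediction point: x = -5.11 is 6.47 units below the observed range → this is EXTRAPOLATION, not interpolation

Why that matters here:
- R² describes fit only over the sampled x values; it says nothing about behaviour beyond them
- The linear relationship may not hold outside the observed range

A defensible statement: 'if the linear trend continued to x = -5.11, y would be about -12.6202' — the premise is untested.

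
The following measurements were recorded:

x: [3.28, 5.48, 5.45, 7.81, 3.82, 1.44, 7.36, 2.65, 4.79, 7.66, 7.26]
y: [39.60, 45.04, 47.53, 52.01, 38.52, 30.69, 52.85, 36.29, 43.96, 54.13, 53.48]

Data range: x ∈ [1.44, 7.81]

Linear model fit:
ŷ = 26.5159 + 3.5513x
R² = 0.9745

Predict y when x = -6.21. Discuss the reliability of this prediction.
ŷ = 4.4623 (extrapolation — x = -6.21 lies outside [1.44, 7.81], so reliability is low).

Prediction calculation:
ŷ = 26.5159 + 3.5513 × (-6.21)
ŷ = 4.4623

Reliability:
- Data range: x ∈ [1.44, 7.81]
- Prediction point: x = -6.21 is 7.65 units below the observed range → this is EXTRAPOLATION, not interpolation

Why that matters here:
- There are no observations near this x to validate the fitted line there
- The linear relationship may not hold outside the observed range
- Real relationships often flatten, saturate, or turn nonlinear at extremes

The R² = 0.9745 only validates the fit within [1.44, 7.81]; treat ŷ = 4.4623 with caution.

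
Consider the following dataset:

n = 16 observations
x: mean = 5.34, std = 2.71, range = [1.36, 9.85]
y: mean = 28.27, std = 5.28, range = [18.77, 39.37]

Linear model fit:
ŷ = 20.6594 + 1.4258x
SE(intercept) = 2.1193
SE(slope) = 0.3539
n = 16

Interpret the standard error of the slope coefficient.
SE(slope) = 0.3539 measures the uncertainty in the estimated slope. The coefficient is estimated with moderate precision (SE/|β̂₁| = 24.8%).

SE(β̂₁) = s / √Sxx, where s is the residual standard deviation and Sxx = Σ(x − x̄)². It is the yardstick for how far β̂₁ = 1.4258 could plausibly be from the true slope.

Relative precision:
- SE / |β̂₁| = 0.3539 / 1.4258 = 24.8%
- Rule of thumb (under 20%: precise; 20% to under 50%: moderately precise; 50% or more: imprecise) → moderately precise

Rough 95% range (±2 SE): 1.4258 ± 0.7078 → (0.7180, 2.1336).

What drives SE(β̂₁): wider spread of x values → smaller SE; more residual scatter → larger SE.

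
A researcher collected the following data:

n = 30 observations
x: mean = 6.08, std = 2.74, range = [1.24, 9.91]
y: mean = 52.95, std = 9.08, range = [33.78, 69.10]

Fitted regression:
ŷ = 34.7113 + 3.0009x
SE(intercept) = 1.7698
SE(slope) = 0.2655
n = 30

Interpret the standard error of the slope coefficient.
SE(β̂₁) = 0.2655 is the estimated standard deviation of the slope estimate across repeated samples; relative to β̂₁ = 3.0009 that is 8.8%, a precise estimate.

What SE measures:
- The standard error quantifies the sampling variability of the coefficient estimate
- It is the estimated standard deviation of β̂₁ across hypothetical repeated samples of the same size
- Smaller SE → more precise estimate

Relative precision:
- SE / |β̂₁| = 0.2655 / 3.0009 = 8.8%
- Rule of thumb (under 20%: precise; 20% to under 50%: moderately precise; 50% or more: imprecise) → precise

Link to the t-test: t = β̂₁ / SE(β̂₁) = 3.0009 / 0.2655 = 11.3028, the statistic for H₀: β₁ = 0.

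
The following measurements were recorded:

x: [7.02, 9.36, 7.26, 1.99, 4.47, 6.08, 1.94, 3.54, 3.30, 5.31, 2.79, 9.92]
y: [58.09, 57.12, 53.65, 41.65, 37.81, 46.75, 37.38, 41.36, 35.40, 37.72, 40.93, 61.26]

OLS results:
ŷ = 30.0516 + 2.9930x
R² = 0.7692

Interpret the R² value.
R² = 0.7692 means 76.92% of the variation in y is explained by the linear relationship with x. This indicates a strong fit.

R² (coefficient of determination) measures the proportion of variance in y explained by the regression model.

Here R² = 0.7692:
- Explained: 76.92% of the variation in y
- Unexplained (residual): 100% − 76.92% = 23.08%
- Rule of thumb (below 0.3 weak; 0.3 to below 0.7 moderate; 0.7 and above strong) → strong

Equivalently, for simple linear regression R² = r², so |r| = √0.7692 ≈ 0.8770.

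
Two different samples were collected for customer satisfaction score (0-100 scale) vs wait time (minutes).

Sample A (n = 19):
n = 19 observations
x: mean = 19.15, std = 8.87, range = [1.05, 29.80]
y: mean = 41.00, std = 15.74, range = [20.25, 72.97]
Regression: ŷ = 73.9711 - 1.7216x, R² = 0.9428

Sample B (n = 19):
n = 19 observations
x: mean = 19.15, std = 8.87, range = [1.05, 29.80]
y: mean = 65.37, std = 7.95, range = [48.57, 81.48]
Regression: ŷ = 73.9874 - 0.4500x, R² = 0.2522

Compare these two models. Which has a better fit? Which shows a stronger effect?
Model A has the better fit (R² = 0.9428 vs 0.2522). Model A shows the stronger effect (|β₁| = 1.7216 vs 0.4500).

Model Comparison:

Fit — compare R²:
- Model A: R² = 0.9428 → 94.28% of variance in satisfaction score explained
- Model B: R² = 0.2522 → 25.22% of variance in satisfaction score explained
- 0.9428 > 0.2522 → Model A has the better fit

Which has the larger per-minute effect? (|β₁|)
- Model A: β₁ = -1.7216 → predicted satisfaction score falls 1.7216 points per additional minute of wait time
- Model B: β₁ = -0.4500 → predicted satisfaction score falls 0.4500 points per additional minute of wait time
- |-1.7216| > |-0.4500| → Model A shows the stronger marginal effect

Notes:
- A better fit (higher R²) doesn't necessarily mean a more important relationship.
- A steeper slope doesn't make a better model if the scatter around the line is large.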